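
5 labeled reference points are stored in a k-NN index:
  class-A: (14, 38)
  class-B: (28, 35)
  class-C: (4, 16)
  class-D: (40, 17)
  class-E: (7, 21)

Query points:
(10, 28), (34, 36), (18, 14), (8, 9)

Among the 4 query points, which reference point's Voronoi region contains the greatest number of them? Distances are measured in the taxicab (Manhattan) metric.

class-C

(10, 28) — d to each: class-A:14, class-B:25, class-C:18, class-D:41, class-E:10 → nearest is class-E
(34, 36) — d to each: class-A:22, class-B:7, class-C:50, class-D:25, class-E:42 → nearest is class-B
(18, 14) — d to each: class-A:28, class-B:31, class-C:16, class-D:25, class-E:18 → nearest is class-C
(8, 9) — d to each: class-A:35, class-B:46, class-C:11, class-D:40, class-E:13 → nearest is class-C
Tally — class-B:1, class-C:2, class-E:1. class-C captures the most (2).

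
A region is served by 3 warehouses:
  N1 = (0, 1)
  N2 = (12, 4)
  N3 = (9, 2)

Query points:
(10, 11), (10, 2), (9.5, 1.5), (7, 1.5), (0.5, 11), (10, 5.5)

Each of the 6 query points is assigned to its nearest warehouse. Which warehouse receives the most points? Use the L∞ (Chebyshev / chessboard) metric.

N3

(10, 11) — d to each: N1:10, N2:7, N3:9 → nearest is N2
(10, 2) — d to each: N1:10, N2:2, N3:1 → nearest is N3
(9.5, 1.5) — d to each: N1:9.5, N2:2.5, N3:0.5 → nearest is N3
(7, 1.5) — d to each: N1:7, N2:5, N3:2 → nearest is N3
(0.5, 11) — d to each: N1:10, N2:11.5, N3:9 → nearest is N3
(10, 5.5) — d to each: N1:10, N2:2, N3:3.5 → nearest is N2
Tally — N2:2, N3:4. N3 captures the most (4).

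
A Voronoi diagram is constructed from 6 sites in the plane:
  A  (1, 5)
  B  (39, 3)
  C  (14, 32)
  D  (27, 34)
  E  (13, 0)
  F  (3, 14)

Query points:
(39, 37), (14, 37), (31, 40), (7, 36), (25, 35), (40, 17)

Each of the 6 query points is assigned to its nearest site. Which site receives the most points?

(39, 37) — d² to each: A:2468, B:1156, C:650, D:153, E:2045, F:1825 → nearest is D
(14, 37) — d² to each: A:1193, B:1781, C:25, D:178, E:1370, F:650 → nearest is C
(31, 40) — d² to each: A:2125, B:1433, C:353, D:52, E:1924, F:1460 → nearest is D
(7, 36) — d² to each: A:997, B:2113, C:65, D:404, E:1332, F:500 → nearest is C
(25, 35) — d² to each: A:1476, B:1220, C:130, D:5, E:1369, F:925 → nearest is D
(40, 17) — d² to each: A:1665, B:197, C:901, D:458, E:1018, F:1378 → nearest is B
Tally — B:1, C:2, D:3. D captures the most (3).

D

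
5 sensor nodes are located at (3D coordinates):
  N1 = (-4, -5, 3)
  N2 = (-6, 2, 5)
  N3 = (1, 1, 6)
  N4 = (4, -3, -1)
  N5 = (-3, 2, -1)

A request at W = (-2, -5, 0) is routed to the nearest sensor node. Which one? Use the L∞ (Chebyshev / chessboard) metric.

N1

d(W,N1) = max(2, 0, 3) = 3
d(W,N2) = max(4, 7, 5) = 7
d(W,N3) = max(3, 6, 6) = 6
d(W,N4) = max(6, 2, 1) = 6
d(W,N5) = max(1, 7, 1) = 7
N1 is nearest.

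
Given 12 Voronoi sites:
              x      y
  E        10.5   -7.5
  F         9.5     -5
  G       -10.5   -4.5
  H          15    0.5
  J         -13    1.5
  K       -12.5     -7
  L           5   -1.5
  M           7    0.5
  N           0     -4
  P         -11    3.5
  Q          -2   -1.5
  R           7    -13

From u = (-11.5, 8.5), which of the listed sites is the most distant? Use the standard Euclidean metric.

Compare squared distances (the ordering matches that of the actual distances):
|uE|² = (-11.5−10.5)² + (8.5−(-7.5))² = 484 + 256 = 740
|uF|² = (-11.5−9.5)² + (8.5−(-5))² = 441 + 182.25 = 623.25
|uG|² = (-11.5−(-10.5))² + (8.5−(-4.5))² = 1 + 169 = 170
|uH|² = (-11.5−15)² + (8.5−0.5)² = 702.25 + 64 = 766.25
|uJ|² = (-11.5−(-13))² + (8.5−1.5)² = 2.25 + 49 = 51.25
|uK|² = (-11.5−(-12.5))² + (8.5−(-7))² = 1 + 240.25 = 241.25
|uL|² = (-11.5−5)² + (8.5−(-1.5))² = 272.25 + 100 = 372.25
|uM|² = (-11.5−7)² + (8.5−0.5)² = 342.25 + 64 = 406.25
|uN|² = (-11.5−0)² + (8.5−(-4))² = 132.25 + 156.25 = 288.5
|uP|² = (-11.5−(-11))² + (8.5−3.5)² = 0.25 + 25 = 25.25
|uQ|² = (-11.5−(-2))² + (8.5−(-1.5))² = 90.25 + 100 = 190.25
|uR|² = (-11.5−7)² + (8.5−(-13))² = 342.25 + 462.25 = 804.5
The largest is to R.

R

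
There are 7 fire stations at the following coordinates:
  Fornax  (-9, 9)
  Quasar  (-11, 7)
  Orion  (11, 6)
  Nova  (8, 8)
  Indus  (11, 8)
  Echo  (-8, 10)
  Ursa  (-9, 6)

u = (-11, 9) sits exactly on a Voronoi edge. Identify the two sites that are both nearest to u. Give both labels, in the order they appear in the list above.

Squared distances from u to each site:
d²(u, Fornax) = (-11−(-9))² + (9−9)² = 4 + 0 = 4
d²(u, Quasar) = (-11−(-11))² + (9−7)² = 0 + 4 = 4
d²(u, Orion) = (-11−11)² + (9−6)² = 484 + 9 = 493
d²(u, Nova) = (-11−8)² + (9−8)² = 361 + 1 = 362
d²(u, Indus) = (-11−11)² + (9−8)² = 484 + 1 = 485
d²(u, Echo) = (-11−(-8))² + (9−10)² = 9 + 1 = 10
d²(u, Ursa) = (-11−(-9))² + (9−6)² = 4 + 9 = 13
u is equidistant from Fornax and Quasar (both at squared distance 4), and every other site is strictly farther — so u lies on the Fornax–Quasar Voronoi edge.

Fornax and Quasar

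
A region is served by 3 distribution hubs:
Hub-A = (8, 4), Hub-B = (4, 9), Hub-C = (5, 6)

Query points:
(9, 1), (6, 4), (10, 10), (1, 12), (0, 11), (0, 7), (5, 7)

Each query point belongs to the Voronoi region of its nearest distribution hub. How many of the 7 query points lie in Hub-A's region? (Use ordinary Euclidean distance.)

2

(9, 1) — d² to each: Hub-A:10, Hub-B:89, Hub-C:41 → nearest is Hub-A
(6, 4) — d² to each: Hub-A:4, Hub-B:29, Hub-C:5 → nearest is Hub-A
(10, 10) — d² to each: Hub-A:40, Hub-B:37, Hub-C:41 → nearest is Hub-B
(1, 12) — d² to each: Hub-A:113, Hub-B:18, Hub-C:52 → nearest is Hub-B
(0, 11) — d² to each: Hub-A:113, Hub-B:20, Hub-C:50 → nearest is Hub-B
(0, 7) — d² to each: Hub-A:73, Hub-B:20, Hub-C:26 → nearest is Hub-B
(5, 7) — d² to each: Hub-A:18, Hub-B:5, Hub-C:1 → nearest is Hub-C
2 of the 7 points have Hub-A as nearest.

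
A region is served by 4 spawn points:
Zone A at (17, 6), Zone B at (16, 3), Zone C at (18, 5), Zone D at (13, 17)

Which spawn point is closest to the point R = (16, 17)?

Zone D

Squared Euclidean distances:
d²(R, Zone A) = (16−17)² + (17−6)² = 1 + 121 = 122
d²(R, Zone B) = (16−16)² + (17−3)² = 0 + 196 = 196
d²(R, Zone C) = (16−18)² + (17−5)² = 4 + 144 = 148
d²(R, Zone D) = (16−13)² + (17−17)² = 9 + 0 = 9
Minimum is at Zone D.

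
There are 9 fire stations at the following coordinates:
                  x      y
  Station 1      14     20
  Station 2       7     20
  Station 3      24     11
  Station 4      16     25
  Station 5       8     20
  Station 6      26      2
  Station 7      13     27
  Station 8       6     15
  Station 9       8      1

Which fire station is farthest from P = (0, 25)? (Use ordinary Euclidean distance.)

Squared Euclidean distances:
d²(P, Station 1) = (0−14)² + (25−20)² = 196 + 25 = 221
d²(P, Station 2) = (0−7)² + (25−20)² = 49 + 25 = 74
d²(P, Station 3) = (0−24)² + (25−11)² = 576 + 196 = 772
d²(P, Station 4) = (0−16)² + (25−25)² = 256 + 0 = 256
d²(P, Station 5) = (0−8)² + (25−20)² = 64 + 25 = 89
d²(P, Station 6) = (0−26)² + (25−2)² = 676 + 529 = 1205
d²(P, Station 7) = (0−13)² + (25−27)² = 169 + 4 = 173
d²(P, Station 8) = (0−6)² + (25−15)² = 36 + 100 = 136
d²(P, Station 9) = (0−8)² + (25−1)² = 64 + 576 = 640
The largest is to Station 6.

Station 6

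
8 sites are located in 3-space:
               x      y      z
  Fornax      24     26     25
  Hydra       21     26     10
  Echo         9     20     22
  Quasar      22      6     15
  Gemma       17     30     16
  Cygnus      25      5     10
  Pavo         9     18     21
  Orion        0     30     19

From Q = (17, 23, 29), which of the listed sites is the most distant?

Cygnus

Compare squared distances (the ordering matches that of the actual distances):
d²(Q, Fornax) = 49 + 9 + 16 = 74
d²(Q, Hydra) = 16 + 9 + 361 = 386
d²(Q, Echo) = 64 + 9 + 49 = 122
d²(Q, Quasar) = 25 + 289 + 196 = 510
d²(Q, Gemma) = 0 + 49 + 169 = 218
d²(Q, Cygnus) = 64 + 324 + 361 = 749
d²(Q, Pavo) = 64 + 25 + 64 = 153
d²(Q, Orion) = 289 + 49 + 100 = 438
The largest is to Cygnus.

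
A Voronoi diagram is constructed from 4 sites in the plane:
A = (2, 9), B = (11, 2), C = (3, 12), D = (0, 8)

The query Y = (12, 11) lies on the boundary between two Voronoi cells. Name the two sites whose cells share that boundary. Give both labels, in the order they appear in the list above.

Squared distances from Y to each site:
|YA|² = (12−2)² + (11−9)² = 100 + 4 = 104
|YB|² = (12−11)² + (11−2)² = 1 + 81 = 82
|YC|² = (12−3)² + (11−12)² = 81 + 1 = 82
|YD|² = (12−0)² + (11−8)² = 144 + 9 = 153
Y is equidistant from B and C (both at squared distance 82), and every other site is strictly farther — so Y lies on the B–C Voronoi edge.

B and C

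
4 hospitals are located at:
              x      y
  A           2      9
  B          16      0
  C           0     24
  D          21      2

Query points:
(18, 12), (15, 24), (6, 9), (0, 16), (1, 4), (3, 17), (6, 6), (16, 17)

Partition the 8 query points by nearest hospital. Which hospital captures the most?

(18, 12) — d² to each: A:265, B:148, C:468, D:109 → nearest is D
(15, 24) — d² to each: A:394, B:577, C:225, D:520 → nearest is C
(6, 9) — d² to each: A:16, B:181, C:261, D:274 → nearest is A
(0, 16) — d² to each: A:53, B:512, C:64, D:637 → nearest is A
(1, 4) — d² to each: A:26, B:241, C:401, D:404 → nearest is A
(3, 17) — d² to each: A:65, B:458, C:58, D:549 → nearest is C
(6, 6) — d² to each: A:25, B:136, C:360, D:241 → nearest is A
(16, 17) — d² to each: A:260, B:289, C:305, D:250 → nearest is D
Tally — A:4, C:2, D:2. A captures the most (4).

A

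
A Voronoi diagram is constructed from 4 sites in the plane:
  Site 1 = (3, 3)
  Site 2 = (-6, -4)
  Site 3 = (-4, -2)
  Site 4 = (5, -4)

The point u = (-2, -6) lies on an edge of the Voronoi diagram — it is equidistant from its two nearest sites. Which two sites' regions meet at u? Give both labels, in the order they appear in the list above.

Site 2 and Site 3

Squared distances from u to each site:
d²(u, Site 1) = (-2−3)² + (-6−3)² = 25 + 81 = 106
d²(u, Site 2) = (-2−(-6))² + (-6−(-4))² = 16 + 4 = 20
d²(u, Site 3) = (-2−(-4))² + (-6−(-2))² = 4 + 16 = 20
d²(u, Site 4) = (-2−5)² + (-6−(-4))² = 49 + 4 = 53
u is equidistant from Site 2 and Site 3 (both at squared distance 20), and every other site is strictly farther — so u lies on the Site 2–Site 3 Voronoi edge.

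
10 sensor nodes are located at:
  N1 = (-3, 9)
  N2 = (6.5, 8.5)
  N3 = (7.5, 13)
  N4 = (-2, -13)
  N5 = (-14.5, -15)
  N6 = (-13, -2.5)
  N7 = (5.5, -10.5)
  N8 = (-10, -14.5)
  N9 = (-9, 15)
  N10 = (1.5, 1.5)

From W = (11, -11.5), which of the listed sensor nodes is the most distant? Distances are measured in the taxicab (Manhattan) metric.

N9

d(W,N1) = |11−(-3)| + |-11.5−9| = 14 + 20.5 = 34.5
d(W,N2) = |11−6.5| + |-11.5−8.5| = 4.5 + 20 = 24.5
d(W,N3) = |11−7.5| + |-11.5−13| = 3.5 + 24.5 = 28
d(W,N4) = |11−(-2)| + |-11.5−(-13)| = 13 + 1.5 = 14.5
d(W,N5) = |11−(-14.5)| + |-11.5−(-15)| = 25.5 + 3.5 = 29
d(W,N6) = |11−(-13)| + |-11.5−(-2.5)| = 24 + 9 = 33
d(W,N7) = |11−5.5| + |-11.5−(-10.5)| = 5.5 + 1 = 6.5
d(W,N8) = |11−(-10)| + |-11.5−(-14.5)| = 21 + 3 = 24
d(W,N9) = |11−(-9)| + |-11.5−15| = 20 + 26.5 = 46.5
d(W, N10) = |11−1.5| + |-11.5−1.5| = 9.5 + 13 = 22.5
The largest is to N9.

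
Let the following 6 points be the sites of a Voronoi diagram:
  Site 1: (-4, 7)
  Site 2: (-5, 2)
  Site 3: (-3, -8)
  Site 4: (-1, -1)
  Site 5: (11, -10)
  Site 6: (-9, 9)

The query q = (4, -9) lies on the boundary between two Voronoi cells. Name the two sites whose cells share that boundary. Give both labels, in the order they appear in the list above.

Squared distances from q to each site:
d²(q, Site 1) = (4−(-4))² + (-9−7)² = 64 + 256 = 320
d²(q, Site 2) = (4−(-5))² + (-9−2)² = 81 + 121 = 202
d²(q, Site 3) = (4−(-3))² + (-9−(-8))² = 49 + 1 = 50
d²(q, Site 4) = (4−(-1))² + (-9−(-1))² = 25 + 64 = 89
d²(q, Site 5) = (4−11)² + (-9−(-10))² = 49 + 1 = 50
d²(q, Site 6) = (4−(-9))² + (-9−9)² = 169 + 324 = 493
q is equidistant from Site 3 and Site 5 (both at squared distance 50), and every other site is strictly farther — so q lies on the Site 3–Site 5 Voronoi edge.

Site 3 and Site 5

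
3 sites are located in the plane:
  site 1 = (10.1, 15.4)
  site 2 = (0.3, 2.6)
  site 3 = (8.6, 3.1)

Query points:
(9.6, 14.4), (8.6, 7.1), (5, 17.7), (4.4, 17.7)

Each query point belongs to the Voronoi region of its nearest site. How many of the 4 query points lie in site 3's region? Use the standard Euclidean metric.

(9.6, 14.4) — d² to each: site 1:1.25, site 2:225.73, site 3:128.69 → nearest is site 1
(8.6, 7.1) — d² to each: site 1:71.14, site 2:89.14, site 3:16 → nearest is site 3
(5, 17.7) — d² to each: site 1:31.3, site 2:250.1, site 3:226.12 → nearest is site 1
(4.4, 17.7) — d² to each: site 1:37.78, site 2:244.82, site 3:230.8 → nearest is site 1
1 of the 4 points has site 3 as nearest.

1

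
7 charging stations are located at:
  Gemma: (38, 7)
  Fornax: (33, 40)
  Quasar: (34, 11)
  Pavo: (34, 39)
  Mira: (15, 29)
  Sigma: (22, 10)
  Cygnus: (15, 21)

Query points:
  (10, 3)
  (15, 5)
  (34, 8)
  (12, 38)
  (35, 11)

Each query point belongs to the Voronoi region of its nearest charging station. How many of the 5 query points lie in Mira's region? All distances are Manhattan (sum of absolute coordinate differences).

1

(10, 3) — d to each: Gemma:32, Fornax:60, Quasar:32, Pavo:60, Mira:31, Sigma:19, Cygnus:23 → nearest is Sigma
(15, 5) — d to each: Gemma:25, Fornax:53, Quasar:25, Pavo:53, Mira:24, Sigma:12, Cygnus:16 → nearest is Sigma
(34, 8) — d to each: Gemma:5, Fornax:33, Quasar:3, Pavo:31, Mira:40, Sigma:14, Cygnus:32 → nearest is Quasar
(12, 38) — d to each: Gemma:57, Fornax:23, Quasar:49, Pavo:23, Mira:12, Sigma:38, Cygnus:20 → nearest is Mira
(35, 11) — d to each: Gemma:7, Fornax:31, Quasar:1, Pavo:29, Mira:38, Sigma:14, Cygnus:30 → nearest is Quasar
1 of the 5 points has Mira as nearest.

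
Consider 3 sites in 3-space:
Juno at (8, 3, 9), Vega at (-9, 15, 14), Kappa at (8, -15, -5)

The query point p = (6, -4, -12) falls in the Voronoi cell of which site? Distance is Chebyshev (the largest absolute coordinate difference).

Kappa

d(p, Juno) = max(2, 7, 21) = 21
d(p, Vega) = max(15, 19, 26) = 26
d(p, Kappa) = max(2, 11, 7) = 11
Minimum is at Kappa.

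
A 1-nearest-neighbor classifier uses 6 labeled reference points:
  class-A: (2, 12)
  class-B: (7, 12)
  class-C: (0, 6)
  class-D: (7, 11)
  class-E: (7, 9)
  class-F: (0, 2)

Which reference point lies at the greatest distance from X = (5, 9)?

class-F

Since √ is increasing, it suffices to compare squared distances:
d²(X, class-A) = 9 + 9 = 18
d²(X, class-B) = 4 + 9 = 13
d²(X, class-C) = 25 + 9 = 34
d²(X, class-D) = 4 + 4 = 8
d²(X, class-E) = 4 + 0 = 4
d²(X, class-F) = 25 + 49 = 74
The largest is to class-F.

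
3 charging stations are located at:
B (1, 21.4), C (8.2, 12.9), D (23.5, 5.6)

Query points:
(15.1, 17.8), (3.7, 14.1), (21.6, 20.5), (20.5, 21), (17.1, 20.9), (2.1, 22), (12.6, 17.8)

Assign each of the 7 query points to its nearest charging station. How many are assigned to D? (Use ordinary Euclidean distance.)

1

(15.1, 17.8) — d² to each: B:211.77, C:71.62, D:219.4 → nearest is C
(3.7, 14.1) — d² to each: B:60.58, C:21.69, D:464.29 → nearest is C
(21.6, 20.5) — d² to each: B:425.17, C:237.32, D:225.62 → nearest is D
(20.5, 21) — d² to each: B:380.41, C:216.9, D:246.16 → nearest is C
(17.1, 20.9) — d² to each: B:259.46, C:143.21, D:275.05 → nearest is C
(2.1, 22) — d² to each: B:1.57, C:120.02, D:726.92 → nearest is B
(12.6, 17.8) — d² to each: B:147.52, C:43.37, D:267.65 → nearest is C
1 of the 7 points has D as nearest.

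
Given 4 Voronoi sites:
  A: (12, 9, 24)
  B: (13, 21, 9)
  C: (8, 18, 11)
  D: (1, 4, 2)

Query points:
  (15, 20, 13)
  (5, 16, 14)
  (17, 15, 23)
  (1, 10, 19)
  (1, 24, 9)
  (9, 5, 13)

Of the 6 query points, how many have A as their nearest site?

(15, 20, 13) — d² to each: A:251, B:21, C:57, D:573 → nearest is B
(5, 16, 14) — d² to each: A:198, B:114, C:22, D:304 → nearest is C
(17, 15, 23) — d² to each: A:62, B:248, C:234, D:818 → nearest is A
(1, 10, 19) — d² to each: A:147, B:365, C:177, D:325 → nearest is A
(1, 24, 9) — d² to each: A:571, B:153, C:89, D:449 → nearest is C
(9, 5, 13) — d² to each: A:146, B:288, C:174, D:186 → nearest is A
3 of the 6 points have A as nearest.

3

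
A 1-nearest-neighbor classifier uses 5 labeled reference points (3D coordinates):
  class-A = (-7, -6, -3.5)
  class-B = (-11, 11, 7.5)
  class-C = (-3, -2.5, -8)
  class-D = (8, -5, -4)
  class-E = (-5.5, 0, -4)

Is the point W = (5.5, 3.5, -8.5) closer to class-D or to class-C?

class-D

Compare squared distances:
d²(W, class-D) = (5.5−8)² + (3.5−(-5))² + (-8.5−(-4))² = 6.25 + 72.25 + 20.25 = 98.75
d²(W, class-C) = (5.5−(-3))² + (3.5−(-2.5))² + (-8.5−(-8))² = 72.25 + 36 + 0.25 = 108.5
98.75 < 108.5, so class-D is closer.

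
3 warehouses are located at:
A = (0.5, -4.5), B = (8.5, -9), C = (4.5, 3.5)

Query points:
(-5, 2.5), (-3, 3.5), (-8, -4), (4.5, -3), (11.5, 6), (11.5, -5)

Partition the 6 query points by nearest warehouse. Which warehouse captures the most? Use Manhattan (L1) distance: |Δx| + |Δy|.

(-5, 2.5) — d to each: A:12.5, B:25, C:10.5 → nearest is C
(-3, 3.5) — d to each: A:11.5, B:24, C:7.5 → nearest is C
(-8, -4) — d to each: A:9, B:21.5, C:20 → nearest is A
(4.5, -3) — d to each: A:5.5, B:10, C:6.5 → nearest is A
(11.5, 6) — d to each: A:21.5, B:18, C:9.5 → nearest is C
(11.5, -5) — d to each: A:11.5, B:7, C:15.5 → nearest is B
Tally — A:2, B:1, C:3. C captures the most (3).

C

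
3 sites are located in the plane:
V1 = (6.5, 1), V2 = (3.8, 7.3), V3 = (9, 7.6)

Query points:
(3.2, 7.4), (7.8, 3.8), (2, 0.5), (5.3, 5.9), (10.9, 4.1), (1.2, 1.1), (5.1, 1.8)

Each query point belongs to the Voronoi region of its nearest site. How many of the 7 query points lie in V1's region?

4

(3.2, 7.4) — d² to each: V1:51.85, V2:0.37, V3:33.68 → nearest is V2
(7.8, 3.8) — d² to each: V1:9.53, V2:28.25, V3:15.88 → nearest is V1
(2, 0.5) — d² to each: V1:20.5, V2:49.48, V3:99.41 → nearest is V1
(5.3, 5.9) — d² to each: V1:25.45, V2:4.21, V3:16.58 → nearest is V2
(10.9, 4.1) — d² to each: V1:28.97, V2:60.65, V3:15.86 → nearest is V3
(1.2, 1.1) — d² to each: V1:28.1, V2:45.2, V3:103.09 → nearest is V1
(5.1, 1.8) — d² to each: V1:2.6, V2:31.94, V3:48.85 → nearest is V1
4 of the 7 points have V1 as nearest.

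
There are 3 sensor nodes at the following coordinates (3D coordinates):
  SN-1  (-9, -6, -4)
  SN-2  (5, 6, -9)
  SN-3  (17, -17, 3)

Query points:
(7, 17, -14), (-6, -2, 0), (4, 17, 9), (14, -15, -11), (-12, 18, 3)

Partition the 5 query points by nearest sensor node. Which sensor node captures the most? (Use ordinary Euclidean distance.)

SN-2

(7, 17, -14) — d² to each: SN-1:885, SN-2:150, SN-3:1545 → nearest is SN-2
(-6, -2, 0) — d² to each: SN-1:41, SN-2:266, SN-3:763 → nearest is SN-1
(4, 17, 9) — d² to each: SN-1:867, SN-2:446, SN-3:1361 → nearest is SN-2
(14, -15, -11) — d² to each: SN-1:659, SN-2:526, SN-3:209 → nearest is SN-3
(-12, 18, 3) — d² to each: SN-1:634, SN-2:577, SN-3:2066 → nearest is SN-2
Tally — SN-1:1, SN-2:3, SN-3:1. SN-2 captures the most (3).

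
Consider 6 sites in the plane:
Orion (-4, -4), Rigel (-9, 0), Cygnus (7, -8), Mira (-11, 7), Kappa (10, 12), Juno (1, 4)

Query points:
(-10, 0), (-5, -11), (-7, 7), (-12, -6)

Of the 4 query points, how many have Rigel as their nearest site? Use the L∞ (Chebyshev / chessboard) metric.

2

(-10, 0) — d to each: Orion:6, Rigel:1, Cygnus:17, Mira:7, Kappa:20, Juno:11 → nearest is Rigel
(-5, -11) — d to each: Orion:7, Rigel:11, Cygnus:12, Mira:18, Kappa:23, Juno:15 → nearest is Orion
(-7, 7) — d to each: Orion:11, Rigel:7, Cygnus:15, Mira:4, Kappa:17, Juno:8 → nearest is Mira
(-12, -6) — d to each: Orion:8, Rigel:6, Cygnus:19, Mira:13, Kappa:22, Juno:13 → nearest is Rigel
2 of the 4 points have Rigel as nearest.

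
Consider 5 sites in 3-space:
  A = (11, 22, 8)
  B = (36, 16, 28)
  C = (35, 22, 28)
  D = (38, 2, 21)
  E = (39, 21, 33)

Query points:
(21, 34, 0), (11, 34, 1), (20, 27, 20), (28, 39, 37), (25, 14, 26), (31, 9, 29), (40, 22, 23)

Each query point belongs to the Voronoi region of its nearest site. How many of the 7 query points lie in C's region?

2

(21, 34, 0) — d² to each: A:308, B:1333, C:1124, D:1754, E:1582 → nearest is A
(11, 34, 1) — d² to each: A:193, B:1678, C:1449, D:2153, E:1977 → nearest is A
(20, 27, 20) — d² to each: A:250, B:441, C:314, D:950, E:566 → nearest is A
(28, 39, 37) — d² to each: A:1419, B:674, C:419, D:1725, E:461 → nearest is C
(25, 14, 26) — d² to each: A:584, B:129, C:168, D:338, E:294 → nearest is B
(31, 9, 29) — d² to each: A:1010, B:75, C:186, D:162, E:224 → nearest is B
(40, 22, 23) — d² to each: A:1066, B:77, C:50, D:408, E:102 → nearest is C
2 of the 7 points have C as nearest.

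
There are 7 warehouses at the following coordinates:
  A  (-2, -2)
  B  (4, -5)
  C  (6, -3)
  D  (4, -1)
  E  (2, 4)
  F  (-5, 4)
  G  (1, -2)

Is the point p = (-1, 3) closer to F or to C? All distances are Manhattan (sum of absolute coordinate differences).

d(p,F) = |-1−(-5)| + |3−4| = 4 + 1 = 5
d(p,C) = |-1−6| + |3−(-3)| = 7 + 6 = 13
5 < 13, so F is closer.

F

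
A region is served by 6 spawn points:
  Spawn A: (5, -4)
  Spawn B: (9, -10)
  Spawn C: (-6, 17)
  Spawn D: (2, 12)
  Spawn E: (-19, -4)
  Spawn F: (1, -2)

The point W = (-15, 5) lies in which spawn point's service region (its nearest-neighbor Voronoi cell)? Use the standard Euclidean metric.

Spawn E

Since √ is increasing, it suffices to compare squared distances:
d²(W, Spawn A) = (-15−5)² + (5−(-4))² = 400 + 81 = 481
d²(W, Spawn B) = (-15−9)² + (5−(-10))² = 576 + 225 = 801
d²(W, Spawn C) = (-15−(-6))² + (5−17)² = 81 + 144 = 225
d²(W, Spawn D) = (-15−2)² + (5−12)² = 289 + 49 = 338
d²(W, Spawn E) = (-15−(-19))² + (5−(-4))² = 16 + 81 = 97
d²(W, Spawn F) = (-15−1)² + (5−(-2))² = 256 + 49 = 305
The smallest is to Spawn E, so W lies in the Voronoi region of Spawn E.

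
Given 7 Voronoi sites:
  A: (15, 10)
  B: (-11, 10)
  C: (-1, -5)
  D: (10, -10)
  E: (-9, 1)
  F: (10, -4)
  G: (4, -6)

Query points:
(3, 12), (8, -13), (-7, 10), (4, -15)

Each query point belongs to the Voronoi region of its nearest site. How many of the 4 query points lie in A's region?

(3, 12) — d² to each: A:148, B:200, C:305, D:533, E:265, F:305, G:325 → nearest is A
(8, -13) — d² to each: A:578, B:890, C:145, D:13, E:485, F:85, G:65 → nearest is D
(-7, 10) — d² to each: A:484, B:16, C:261, D:689, E:85, F:485, G:377 → nearest is B
(4, -15) — d² to each: A:746, B:850, C:125, D:61, E:425, F:157, G:81 → nearest is D
1 of the 4 points has A as nearest.

1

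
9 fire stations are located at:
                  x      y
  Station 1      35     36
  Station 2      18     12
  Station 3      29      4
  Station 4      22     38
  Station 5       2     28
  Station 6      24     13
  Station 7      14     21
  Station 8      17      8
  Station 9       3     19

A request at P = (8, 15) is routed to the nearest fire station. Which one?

Station 9

Squared Euclidean distances:
d²(P, Station 1) = (8−35)² + (15−36)² = 729 + 441 = 1170
d²(P, Station 2) = (8−18)² + (15−12)² = 100 + 9 = 109
d²(P, Station 3) = (8−29)² + (15−4)² = 441 + 121 = 562
d²(P, Station 4) = (8−22)² + (15−38)² = 196 + 529 = 725
d²(P, Station 5) = (8−2)² + (15−28)² = 36 + 169 = 205
d²(P, Station 6) = (8−24)² + (15−13)² = 256 + 4 = 260
d²(P, Station 7) = (8−14)² + (15−21)² = 36 + 36 = 72
d²(P, Station 8) = (8−17)² + (15−8)² = 81 + 49 = 130
d²(P, Station 9) = (8−3)² + (15−19)² = 25 + 16 = 41
The smallest is to Station 9, so P lies in the Voronoi region of Station 9.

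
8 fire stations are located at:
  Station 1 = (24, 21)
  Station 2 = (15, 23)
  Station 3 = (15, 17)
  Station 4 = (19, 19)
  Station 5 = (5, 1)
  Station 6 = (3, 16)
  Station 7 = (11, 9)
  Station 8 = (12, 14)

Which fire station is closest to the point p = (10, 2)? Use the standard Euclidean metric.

Compare squared distances (the ordering matches that of the actual distances):
d²(p, Station 1) = (10−24)² + (2−21)² = 196 + 361 = 557
d²(p, Station 2) = (10−15)² + (2−23)² = 25 + 441 = 466
d²(p, Station 3) = (10−15)² + (2−17)² = 25 + 225 = 250
d²(p, Station 4) = (10−19)² + (2−19)² = 81 + 289 = 370
d²(p, Station 5) = (10−5)² + (2−1)² = 25 + 1 = 26
d²(p, Station 6) = (10−3)² + (2−16)² = 49 + 196 = 245
d²(p, Station 7) = (10−11)² + (2−9)² = 1 + 49 = 50
d²(p, Station 8) = (10−12)² + (2−14)² = 4 + 144 = 148
Station 5 is nearest.

Station 5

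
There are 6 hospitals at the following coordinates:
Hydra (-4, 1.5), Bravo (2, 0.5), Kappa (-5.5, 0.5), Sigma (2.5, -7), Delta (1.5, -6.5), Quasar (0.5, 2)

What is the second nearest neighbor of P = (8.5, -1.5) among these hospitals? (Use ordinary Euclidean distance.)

Sigma

Compare squared distances (the ordering matches that of the actual distances):
d²(P, Hydra) = (8.5−(-4))² + (-1.5−1.5)² = 156.25 + 9 = 165.25
d²(P, Bravo) = (8.5−2)² + (-1.5−0.5)² = 42.25 + 4 = 46.25
d²(P, Kappa) = (8.5−(-5.5))² + (-1.5−0.5)² = 196 + 4 = 200
d²(P, Sigma) = (8.5−2.5)² + (-1.5−(-7))² = 36 + 30.25 = 66.25
d²(P, Delta) = (8.5−1.5)² + (-1.5−(-6.5))² = 49 + 25 = 74
d²(P, Quasar) = (8.5−0.5)² + (-1.5−2)² = 64 + 12.25 = 76.25
Sorted ascending: Bravo, Sigma, Delta, … — the second-nearest is Sigma.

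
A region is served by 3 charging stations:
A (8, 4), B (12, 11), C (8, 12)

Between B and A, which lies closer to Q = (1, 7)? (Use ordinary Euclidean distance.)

Compare squared distances:
|QB|² = (1−12)² + (7−11)² = 121 + 16 = 137
|QA|² = (1−8)² + (7−4)² = 49 + 9 = 58
137 > 58, so A is closer.

A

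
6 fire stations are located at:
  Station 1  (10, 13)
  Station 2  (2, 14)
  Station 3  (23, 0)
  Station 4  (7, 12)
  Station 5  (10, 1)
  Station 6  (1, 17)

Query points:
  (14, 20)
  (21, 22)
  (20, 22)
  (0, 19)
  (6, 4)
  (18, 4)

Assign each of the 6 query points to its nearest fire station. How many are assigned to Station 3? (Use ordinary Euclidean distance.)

(14, 20) — d² to each: Station 1:65, Station 2:180, Station 3:481, Station 4:113, Station 5:377, Station 6:178 → nearest is Station 1
(21, 22) — d² to each: Station 1:202, Station 2:425, Station 3:488, Station 4:296, Station 5:562, Station 6:425 → nearest is Station 1
(20, 22) — d² to each: Station 1:181, Station 2:388, Station 3:493, Station 4:269, Station 5:541, Station 6:386 → nearest is Station 1
(0, 19) — d² to each: Station 1:136, Station 2:29, Station 3:890, Station 4:98, Station 5:424, Station 6:5 → nearest is Station 6
(6, 4) — d² to each: Station 1:97, Station 2:116, Station 3:305, Station 4:65, Station 5:25, Station 6:194 → nearest is Station 5
(18, 4) — d² to each: Station 1:145, Station 2:356, Station 3:41, Station 4:185, Station 5:73, Station 6:458 → nearest is Station 3
1 of the 6 points has Station 3 as nearest.

1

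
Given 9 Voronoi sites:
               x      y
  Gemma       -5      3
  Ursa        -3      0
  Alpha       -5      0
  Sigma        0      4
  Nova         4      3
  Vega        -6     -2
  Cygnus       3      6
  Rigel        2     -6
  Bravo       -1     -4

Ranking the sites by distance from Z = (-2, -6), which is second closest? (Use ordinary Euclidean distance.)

Squared Euclidean distances:
d²(Z, Gemma) = 9 + 81 = 90
d²(Z, Ursa) = 1 + 36 = 37
d²(Z, Alpha) = 9 + 36 = 45
d²(Z, Sigma) = 4 + 100 = 104
d²(Z, Nova) = 36 + 81 = 117
d²(Z, Vega) = 16 + 16 = 32
d²(Z, Cygnus) = 25 + 144 = 169
d²(Z, Rigel) = 16 + 0 = 16
d²(Z, Bravo) = 1 + 4 = 5
Sorted ascending: Bravo, Rigel, Vega, … — the second-nearest is Rigel.

Rigel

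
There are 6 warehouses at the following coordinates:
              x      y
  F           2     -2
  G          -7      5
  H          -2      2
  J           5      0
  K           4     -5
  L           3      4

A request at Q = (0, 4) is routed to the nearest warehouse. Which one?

Squared Euclidean distances:
|QF|² = 4 + 36 = 40
|QG|² = 49 + 1 = 50
|QH|² = 4 + 4 = 8
|QJ|² = 25 + 16 = 41
|QK|² = 16 + 81 = 97
|QL|² = 9 + 0 = 9
Minimum is at H.

H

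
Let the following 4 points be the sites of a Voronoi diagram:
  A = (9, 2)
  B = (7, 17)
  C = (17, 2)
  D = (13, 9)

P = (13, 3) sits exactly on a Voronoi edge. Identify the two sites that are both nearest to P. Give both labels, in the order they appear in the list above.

A and C

Squared distances from P to each site:
|PA|² = (13−9)² + (3−2)² = 16 + 1 = 17
|PB|² = (13−7)² + (3−17)² = 36 + 196 = 232
|PC|² = (13−17)² + (3−2)² = 16 + 1 = 17
|PD|² = (13−13)² + (3−9)² = 0 + 36 = 36
P is equidistant from A and C (both at squared distance 17), and every other site is strictly farther — so P lies on the A–C Voronoi edge.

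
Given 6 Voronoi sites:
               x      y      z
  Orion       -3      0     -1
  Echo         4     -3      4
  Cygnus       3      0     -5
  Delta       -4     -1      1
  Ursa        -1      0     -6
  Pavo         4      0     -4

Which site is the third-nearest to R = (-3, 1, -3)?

Delta

Compare squared distances (the ordering matches that of the actual distances):
d²(R, Orion) = (-3−(-3))² + (1−0)² + (-3−(-1))² = 0 + 1 + 4 = 5
d²(R, Echo) = (-3−4)² + (1−(-3))² + (-3−4)² = 49 + 16 + 49 = 114
d²(R, Cygnus) = (-3−3)² + (1−0)² + (-3−(-5))² = 36 + 1 + 4 = 41
d²(R, Delta) = (-3−(-4))² + (1−(-1))² + (-3−1)² = 1 + 4 + 16 = 21
d²(R, Ursa) = (-3−(-1))² + (1−0)² + (-3−(-6))² = 4 + 1 + 9 = 14
d²(R, Pavo) = (-3−4)² + (1−0)² + (-3−(-4))² = 49 + 1 + 1 = 51
Sorted ascending: Orion, Ursa, Delta, Cygnus, … — the third-nearest is Delta.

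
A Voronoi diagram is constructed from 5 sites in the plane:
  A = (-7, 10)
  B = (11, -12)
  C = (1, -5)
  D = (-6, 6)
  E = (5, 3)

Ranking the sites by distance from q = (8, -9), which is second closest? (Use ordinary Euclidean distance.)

C

Squared Euclidean distances:
|qA|² = (8−(-7))² + (-9−10)² = 225 + 361 = 586
|qB|² = (8−11)² + (-9−(-12))² = 9 + 9 = 18
|qC|² = (8−1)² + (-9−(-5))² = 49 + 16 = 65
|qD|² = (8−(-6))² + (-9−6)² = 196 + 225 = 421
|qE|² = (8−5)² + (-9−3)² = 9 + 144 = 153
Sorted ascending: B, C, E, … — the second-nearest is C.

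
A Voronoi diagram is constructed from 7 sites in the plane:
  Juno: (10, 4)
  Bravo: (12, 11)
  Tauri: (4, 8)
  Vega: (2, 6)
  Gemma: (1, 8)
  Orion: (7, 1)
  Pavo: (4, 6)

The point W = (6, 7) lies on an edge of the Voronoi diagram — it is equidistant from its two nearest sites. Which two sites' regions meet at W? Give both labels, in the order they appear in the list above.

Tauri and Pavo

Squared distances from W to each site:
d²(W, Juno) = (6−10)² + (7−4)² = 16 + 9 = 25
d²(W, Bravo) = (6−12)² + (7−11)² = 36 + 16 = 52
d²(W, Tauri) = (6−4)² + (7−8)² = 4 + 1 = 5
d²(W, Vega) = (6−2)² + (7−6)² = 16 + 1 = 17
d²(W, Gemma) = (6−1)² + (7−8)² = 25 + 1 = 26
d²(W, Orion) = (6−7)² + (7−1)² = 1 + 36 = 37
d²(W, Pavo) = (6−4)² + (7−6)² = 4 + 1 = 5
W is equidistant from Tauri and Pavo (both at squared distance 5), and every other site is strictly farther — so W lies on the Tauri–Pavo Voronoi edge.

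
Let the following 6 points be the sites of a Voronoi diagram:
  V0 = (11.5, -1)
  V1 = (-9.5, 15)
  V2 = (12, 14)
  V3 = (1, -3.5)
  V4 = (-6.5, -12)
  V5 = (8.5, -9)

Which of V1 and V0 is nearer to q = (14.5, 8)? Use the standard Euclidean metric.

Compare squared distances:
|qV1|² = (14.5−(-9.5))² + (8−15)² = 576 + 49 = 625
|qV0|² = (14.5−11.5)² + (8−(-1))² = 9 + 81 = 90
625 > 90, so V0 is closer.

V0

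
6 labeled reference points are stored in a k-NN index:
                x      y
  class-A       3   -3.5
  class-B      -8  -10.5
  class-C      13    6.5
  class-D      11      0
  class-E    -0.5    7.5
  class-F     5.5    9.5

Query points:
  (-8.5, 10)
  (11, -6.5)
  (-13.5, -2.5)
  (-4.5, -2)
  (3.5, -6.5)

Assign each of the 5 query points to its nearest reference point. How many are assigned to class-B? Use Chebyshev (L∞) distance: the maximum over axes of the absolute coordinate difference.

1

(-8.5, 10) — d to each: class-A:13.5, class-B:20.5, class-C:21.5, class-D:19.5, class-E:8, class-F:14 → nearest is class-E
(11, -6.5) — d to each: class-A:8, class-B:19, class-C:13, class-D:6.5, class-E:14, class-F:16 → nearest is class-D
(-13.5, -2.5) — d to each: class-A:16.5, class-B:8, class-C:26.5, class-D:24.5, class-E:13, class-F:19 → nearest is class-B
(-4.5, -2) — d to each: class-A:7.5, class-B:8.5, class-C:17.5, class-D:15.5, class-E:9.5, class-F:11.5 → nearest is class-A
(3.5, -6.5) — d to each: class-A:3, class-B:11.5, class-C:13, class-D:7.5, class-E:14, class-F:16 → nearest is class-A
1 of the 5 points has class-B as nearest.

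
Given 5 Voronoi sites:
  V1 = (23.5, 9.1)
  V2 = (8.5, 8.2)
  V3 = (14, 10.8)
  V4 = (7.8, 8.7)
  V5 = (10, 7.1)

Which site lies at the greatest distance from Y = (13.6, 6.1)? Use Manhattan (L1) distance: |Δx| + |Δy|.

d(Y,V1) = |13.6−23.5| + |6.1−9.1| = 9.9 + 3 = 12.9
d(Y,V2) = |13.6−8.5| + |6.1−8.2| = 5.1 + 2.1 = 7.2
d(Y,V3) = |13.6−14| + |6.1−10.8| = 0.4 + 4.7 = 5.1
d(Y,V4) = |13.6−7.8| + |6.1−8.7| = 5.8 + 2.6 = 8.4
d(Y,V5) = |13.6−10| + |6.1−7.1| = 3.6 + 1 = 4.6
The largest is to V1.

V1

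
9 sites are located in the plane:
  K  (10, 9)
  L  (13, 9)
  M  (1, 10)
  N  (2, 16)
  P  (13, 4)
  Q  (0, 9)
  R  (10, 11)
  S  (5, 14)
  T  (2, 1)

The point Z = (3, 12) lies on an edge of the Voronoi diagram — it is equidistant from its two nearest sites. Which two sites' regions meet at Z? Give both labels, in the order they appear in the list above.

Squared distances from Z to each site:
|ZK|² = (3−10)² + (12−9)² = 49 + 9 = 58
|ZL|² = (3−13)² + (12−9)² = 100 + 9 = 109
|ZM|² = (3−1)² + (12−10)² = 4 + 4 = 8
|ZN|² = (3−2)² + (12−16)² = 1 + 16 = 17
|ZP|² = (3−13)² + (12−4)² = 100 + 64 = 164
|ZQ|² = (3−0)² + (12−9)² = 9 + 9 = 18
|ZR|² = (3−10)² + (12−11)² = 49 + 1 = 50
|ZS|² = (3−5)² + (12−14)² = 4 + 4 = 8
|ZT|² = (3−2)² + (12−1)² = 1 + 121 = 122
Z is equidistant from M and S (both at squared distance 8), and every other site is strictly farther — so Z lies on the M–S Voronoi edge.

M and S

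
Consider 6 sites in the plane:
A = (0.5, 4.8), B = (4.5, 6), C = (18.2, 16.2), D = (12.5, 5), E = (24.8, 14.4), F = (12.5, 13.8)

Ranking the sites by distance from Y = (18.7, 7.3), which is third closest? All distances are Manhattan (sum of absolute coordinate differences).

d(Y,A) = |18.7−0.5| + |7.3−4.8| = 18.2 + 2.5 = 20.7
d(Y,B) = |18.7−4.5| + |7.3−6| = 14.2 + 1.3 = 15.5
d(Y,C) = |18.7−18.2| + |7.3−16.2| = 0.5 + 8.9 = 9.4
d(Y,D) = |18.7−12.5| + |7.3−5| = 6.2 + 2.3 = 8.5
d(Y,E) = |18.7−24.8| + |7.3−14.4| = 6.1 + 7.1 = 13.2
d(Y,F) = |18.7−12.5| + |7.3−13.8| = 6.2 + 6.5 = 12.7
Sorted ascending: D, C, F, E, … — the third-nearest is F.

F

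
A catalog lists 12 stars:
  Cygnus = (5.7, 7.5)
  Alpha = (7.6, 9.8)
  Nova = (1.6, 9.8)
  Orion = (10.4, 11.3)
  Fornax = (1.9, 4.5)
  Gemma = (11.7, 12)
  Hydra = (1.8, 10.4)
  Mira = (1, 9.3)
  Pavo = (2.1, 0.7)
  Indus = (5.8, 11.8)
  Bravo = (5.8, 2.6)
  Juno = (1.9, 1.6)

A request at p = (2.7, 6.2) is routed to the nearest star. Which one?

Squared Euclidean distances:
d²(p, Cygnus) = (2.7−5.7)² + (6.2−7.5)² = 9 + 1.69 = 10.69
d²(p, Alpha) = (2.7−7.6)² + (6.2−9.8)² = 24.01 + 12.96 = 36.97
d²(p, Nova) = (2.7−1.6)² + (6.2−9.8)² = 1.21 + 12.96 = 14.17
d²(p, Orion) = (2.7−10.4)² + (6.2−11.3)² = 59.29 + 26.01 = 85.3
d²(p, Fornax) = (2.7−1.9)² + (6.2−4.5)² = 0.64 + 2.89 = 3.53
d²(p, Gemma) = (2.7−11.7)² + (6.2−12)² = 81 + 33.64 = 114.64
d²(p, Hydra) = (2.7−1.8)² + (6.2−10.4)² = 0.81 + 17.64 = 18.45
d²(p, Mira) = (2.7−1)² + (6.2−9.3)² = 2.89 + 9.61 = 12.5
d²(p, Pavo) = (2.7−2.1)² + (6.2−0.7)² = 0.36 + 30.25 = 30.61
d²(p, Indus) = (2.7−5.8)² + (6.2−11.8)² = 9.61 + 31.36 = 40.97
d²(p, Bravo) = (2.7−5.8)² + (6.2−2.6)² = 9.61 + 12.96 = 22.57
d²(p, Juno) = (2.7−1.9)² + (6.2−1.6)² = 0.64 + 21.16 = 21.8
Minimum is at Fornax.

Fornax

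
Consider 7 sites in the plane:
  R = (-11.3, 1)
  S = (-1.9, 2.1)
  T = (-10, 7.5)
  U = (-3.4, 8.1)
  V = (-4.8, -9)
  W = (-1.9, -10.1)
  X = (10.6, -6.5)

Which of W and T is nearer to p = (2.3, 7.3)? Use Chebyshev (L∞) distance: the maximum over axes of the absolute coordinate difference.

T

d(p,W) = max(4.2, 17.4) = 17.4
d(p,T) = max(12.3, 0.2) = 12.3
17.4 > 12.3, so T is closer.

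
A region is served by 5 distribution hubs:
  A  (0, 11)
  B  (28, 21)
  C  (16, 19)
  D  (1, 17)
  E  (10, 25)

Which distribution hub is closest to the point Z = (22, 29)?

Squared Euclidean distances:
|ZA|² = (22−0)² + (29−11)² = 484 + 324 = 808
|ZB|² = (22−28)² + (29−21)² = 36 + 64 = 100
|ZC|² = (22−16)² + (29−19)² = 36 + 100 = 136
|ZD|² = (22−1)² + (29−17)² = 441 + 144 = 585
|ZE|² = (22−10)² + (29−25)² = 144 + 16 = 160
The smallest is to B, so Z lies in the Voronoi region of B.

B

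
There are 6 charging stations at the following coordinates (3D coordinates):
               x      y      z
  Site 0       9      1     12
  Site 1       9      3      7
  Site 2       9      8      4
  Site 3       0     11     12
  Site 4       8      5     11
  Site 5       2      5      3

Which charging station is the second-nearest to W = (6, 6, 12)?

Site 0

Squared Euclidean distances:
d²(W, Site 0) = (6−9)² + (6−1)² + (12−12)² = 9 + 25 + 0 = 34
d²(W, Site 1) = (6−9)² + (6−3)² + (12−7)² = 9 + 9 + 25 = 43
d²(W, Site 2) = (6−9)² + (6−8)² + (12−4)² = 9 + 4 + 64 = 77
d²(W, Site 3) = (6−0)² + (6−11)² + (12−12)² = 36 + 25 + 0 = 61
d²(W, Site 4) = (6−8)² + (6−5)² + (12−11)² = 4 + 1 + 1 = 6
d²(W, Site 5) = (6−2)² + (6−5)² + (12−3)² = 16 + 1 + 81 = 98
Sorted ascending: Site 4, Site 0, Site 1, … — the second-nearest is Site 0.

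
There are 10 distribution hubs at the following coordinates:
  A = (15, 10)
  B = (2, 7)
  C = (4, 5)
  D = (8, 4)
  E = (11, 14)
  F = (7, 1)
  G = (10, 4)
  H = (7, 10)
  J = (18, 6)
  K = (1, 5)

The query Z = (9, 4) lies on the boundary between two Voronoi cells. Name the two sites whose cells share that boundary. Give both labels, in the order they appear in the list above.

Squared distances from Z to each site:
|ZA|² = (9−15)² + (4−10)² = 36 + 36 = 72
|ZB|² = (9−2)² + (4−7)² = 49 + 9 = 58
|ZC|² = (9−4)² + (4−5)² = 25 + 1 = 26
|ZD|² = (9−8)² + (4−4)² = 1 + 0 = 1
|ZE|² = (9−11)² + (4−14)² = 4 + 100 = 104
|ZF|² = (9−7)² + (4−1)² = 4 + 9 = 13
|ZG|² = (9−10)² + (4−4)² = 1 + 0 = 1
|ZH|² = (9−7)² + (4−10)² = 4 + 36 = 40
|ZJ|² = (9−18)² + (4−6)² = 81 + 4 = 85
|ZK|² = (9−1)² + (4−5)² = 64 + 1 = 65
Z is equidistant from D and G (both at squared distance 1), and every other site is strictly farther — so Z lies on the D–G Voronoi edge.

D and G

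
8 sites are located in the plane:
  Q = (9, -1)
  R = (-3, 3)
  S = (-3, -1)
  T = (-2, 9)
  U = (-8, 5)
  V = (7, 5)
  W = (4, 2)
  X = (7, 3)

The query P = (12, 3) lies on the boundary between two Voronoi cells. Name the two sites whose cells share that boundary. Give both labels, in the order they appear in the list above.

Q and X

Squared distances from P to each site:
|PQ|² = (12−9)² + (3−(-1))² = 9 + 16 = 25
|PR|² = (12−(-3))² + (3−3)² = 225 + 0 = 225
|PS|² = (12−(-3))² + (3−(-1))² = 225 + 16 = 241
|PT|² = (12−(-2))² + (3−9)² = 196 + 36 = 232
|PU|² = (12−(-8))² + (3−5)² = 400 + 4 = 404
|PV|² = (12−7)² + (3−5)² = 25 + 4 = 29
|PW|² = (12−4)² + (3−2)² = 64 + 1 = 65
|PX|² = (12−7)² + (3−3)² = 25 + 0 = 25
P is equidistant from Q and X (both at squared distance 25), and every other site is strictly farther — so P lies on the Q–X Voronoi edge.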